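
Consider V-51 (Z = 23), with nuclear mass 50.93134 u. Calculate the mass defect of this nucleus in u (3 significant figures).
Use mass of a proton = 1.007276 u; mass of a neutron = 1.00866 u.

The nucleus contains 23 protons and 51 − 23 = 28 neutrons.
Σm = 23·m_p + 28·m_n = 23.167348 + 28.24248 = 51.409828 u
Δm = 51.409828 − 50.93134 = 0.478488 u

0.478 u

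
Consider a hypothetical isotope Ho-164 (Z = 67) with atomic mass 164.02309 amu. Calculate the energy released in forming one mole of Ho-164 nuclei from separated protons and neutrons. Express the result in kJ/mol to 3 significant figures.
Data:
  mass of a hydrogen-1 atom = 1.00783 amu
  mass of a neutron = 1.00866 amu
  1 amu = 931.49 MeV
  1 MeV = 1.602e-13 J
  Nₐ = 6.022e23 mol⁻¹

The nucleus contains 67 protons and 164 − 67 = 97 neutrons.
Total constituent mass: 67 × 1.00783 + 97 × 1.00866 = 165.36463 amu
Δm = 165.36463 − 164.02309 = 1.34154 amu
E_B = 1.34154 × 931.49 = 1249.63 MeV
Per nucleus in joules: 1249.63 MeV × 1.602e-13 J/MeV = 2.0019e-10 J
Per mole: 2.0019e-10 J × 6.022e23 mol⁻¹ = 1.2055e+14 J/mol

1.21e+11 kJ/mol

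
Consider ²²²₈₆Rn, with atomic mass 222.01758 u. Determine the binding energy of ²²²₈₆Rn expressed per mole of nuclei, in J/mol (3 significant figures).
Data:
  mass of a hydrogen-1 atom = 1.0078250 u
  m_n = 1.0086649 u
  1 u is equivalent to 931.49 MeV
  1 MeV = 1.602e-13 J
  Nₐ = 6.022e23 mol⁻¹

1.65e+14 J/mol

With 86 protons and 136 neutrons (A = 222):
Mass of separated nucleons = 86(1.0078250) + 136(1.0086649) = 86.6729500 + 137.1784264 = 223.8513764 u
The mass defect is 223.8513764 − 222.01758 = 1.8337964 u.
Converting to energy: 1.8337964 u × 931.49 MeV/u = 1708.16 MeV
Per nucleus in joules: 1708.16 MeV × 1.602e-13 J/MeV = 2.7365e-10 J
Per mole: 2.7365e-10 J × 6.022e23 mol⁻¹ = 1.6479e+14 J/mol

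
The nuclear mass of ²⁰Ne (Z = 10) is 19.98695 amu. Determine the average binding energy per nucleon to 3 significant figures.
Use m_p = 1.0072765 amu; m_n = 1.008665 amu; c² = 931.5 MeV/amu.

8.03 MeV/nucleon

The nucleus contains 10 protons and 20 − 10 = 10 neutrons.
Total constituent mass: 10 × 1.0072765 + 10 × 1.008665 = 20.1594150 amu
The mass defect is 20.1594150 − 19.98695 = 0.1724650 amu.
Converting to energy: 0.1724650 amu × 931.5 MeV/amu = 160.651 MeV
Dividing by A = 20 gives 8.033 MeV per nucleon.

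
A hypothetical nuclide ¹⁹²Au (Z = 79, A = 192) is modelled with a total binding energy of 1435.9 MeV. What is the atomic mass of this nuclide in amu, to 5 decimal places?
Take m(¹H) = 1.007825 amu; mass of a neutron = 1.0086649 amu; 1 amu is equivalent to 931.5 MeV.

Mass defect = 1435.9 MeV / (931.5 MeV/amu) = 1.5414922 amu
Constituent mass = 79(1.007825) + 113(1.0086649) = 193.5973087 amu
Atomic mass = 193.5973087 − 1.5414922 = 192.0558165 amu ≈ 192.05582 amu (to 5 decimal places)

192.05582 amu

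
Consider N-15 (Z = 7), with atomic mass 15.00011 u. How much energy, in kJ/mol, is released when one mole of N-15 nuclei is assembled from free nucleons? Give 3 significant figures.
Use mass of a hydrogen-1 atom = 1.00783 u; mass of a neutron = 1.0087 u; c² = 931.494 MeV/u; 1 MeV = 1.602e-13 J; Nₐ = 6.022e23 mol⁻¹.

1.12e+10 kJ/mol

The nucleus contains 7 protons and 15 − 7 = 8 neutrons.
Total constituent mass: 7 × 1.00783 + 8 × 1.0087 = 15.12441 u
Δm = 15.12441 − 15.00011 = 0.12430 u
Binding energy = Δm·c² = 0.12430 × 931.494 MeV/u = 115.785 MeV
Per nucleus in joules: 115.785 MeV × 1.602e-13 J/MeV = 1.8549e-11 J
Per mole: 1.8549e-11 J × 6.022e23 mol⁻¹ = 1.1170e+13 J/mol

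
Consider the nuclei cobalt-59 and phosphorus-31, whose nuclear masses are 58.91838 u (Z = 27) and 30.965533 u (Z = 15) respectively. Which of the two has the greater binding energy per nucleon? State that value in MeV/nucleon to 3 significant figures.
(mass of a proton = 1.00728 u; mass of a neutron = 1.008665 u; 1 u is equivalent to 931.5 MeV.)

cobalt-59: Σm = 27(1.00728) + 32(1.008665) = 59.473840 u; Δm = 0.555460 u; E_B = 517.41 MeV; E_B/A = 8.770 MeV
phosphorus-31: Σm = 15(1.00728) + 16(1.008665) = 31.247840 u; Δm = 0.282307 u; E_B = 262.97 MeV; E_B/A = 8.483 MeV
cobalt-59 has the higher binding energy per nucleon, so it is the more tightly bound nucleus.

cobalt-59; 8.77 MeV/nucleon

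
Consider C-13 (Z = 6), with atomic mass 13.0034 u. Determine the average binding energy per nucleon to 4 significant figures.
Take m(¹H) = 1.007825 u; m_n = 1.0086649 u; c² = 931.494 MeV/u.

Mass of separated nucleons = 6(1.007825) + 7(1.0086649) = 6.046950 + 7.0606543 = 13.1076043 u
Δm = 13.1076043 − 13.0034 = 0.1042043 u
Binding energy = Δm·c² = 0.1042043 × 931.494 MeV/u = 97.0657 MeV
Dividing by A = 13 gives 7.467 MeV per nucleon.

7.467 MeV/nucleon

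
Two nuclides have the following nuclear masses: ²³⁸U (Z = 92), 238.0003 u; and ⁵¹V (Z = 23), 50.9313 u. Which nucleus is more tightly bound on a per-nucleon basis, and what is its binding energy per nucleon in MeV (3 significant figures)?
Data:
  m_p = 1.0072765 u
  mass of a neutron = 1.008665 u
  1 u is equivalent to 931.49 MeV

²³⁸U: Σm = 92(1.0072765) + 146(1.008665) = 239.9345280 u; Δm = 1.9342280 u; E_B = 1801.7 MeV; E_B/A = 7.570 MeV
⁵¹V: Σm = 23(1.0072765) + 28(1.008665) = 51.4099795 u; Δm = 0.4786795 u; E_B = 445.89 MeV; E_B/A = 8.743 MeV
⁵¹V has the higher binding energy per nucleon, so it is the more tightly bound nucleus.

⁵¹V; 8.74 MeV/nucleon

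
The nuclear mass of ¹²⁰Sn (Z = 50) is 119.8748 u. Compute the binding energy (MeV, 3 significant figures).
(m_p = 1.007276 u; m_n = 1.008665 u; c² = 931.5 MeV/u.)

1020 MeV

Σm = 50·m_p + 70·m_n = 50.363800 + 70.606550 = 120.970350 u
Mass defect Δm = 120.970350 − 119.8748 = 1.095550 u
E_B = 1.095550 × 931.5 = 1020.50 MeV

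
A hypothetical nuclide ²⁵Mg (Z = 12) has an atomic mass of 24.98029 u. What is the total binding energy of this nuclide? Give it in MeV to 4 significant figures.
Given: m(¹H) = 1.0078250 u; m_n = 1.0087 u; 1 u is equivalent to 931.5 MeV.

211.2 MeV

With 12 protons and 13 neutrons (A = 25):
Total constituent mass: 12 × 1.0078250 + 13 × 1.0087 = 25.2070000 u
Δm = 25.2070000 − 24.98029 = 0.2267100 u
Binding energy = Δm·c² = 0.2267100 × 931.5 MeV/u = 211.180 MeV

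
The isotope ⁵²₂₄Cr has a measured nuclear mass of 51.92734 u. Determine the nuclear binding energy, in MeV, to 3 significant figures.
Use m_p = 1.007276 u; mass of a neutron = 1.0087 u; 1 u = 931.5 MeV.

457 MeV

Total constituent mass: 24 × 1.007276 + 28 × 1.0087 = 52.418224 u
Mass defect Δm = 52.418224 − 51.92734 = 0.490884 u
Binding energy = Δm·c² = 0.490884 × 931.5 MeV/u = 457.258 MeV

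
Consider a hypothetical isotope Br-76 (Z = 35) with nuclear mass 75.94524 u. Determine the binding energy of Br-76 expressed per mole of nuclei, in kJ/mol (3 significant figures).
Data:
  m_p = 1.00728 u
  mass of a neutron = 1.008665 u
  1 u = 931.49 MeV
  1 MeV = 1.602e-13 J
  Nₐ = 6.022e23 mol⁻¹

Mass of separated nucleons = 35(1.00728) + 41(1.008665) = 35.25480 + 41.355265 = 76.610065 u
Δm = 76.610065 − 75.94524 = 0.664825 u
Converting to energy: 0.664825 u × 931.49 MeV/u = 619.278 MeV
Per nucleus in joules: 619.278 MeV × 1.602e-13 J/MeV = 9.9208e-11 J
Per mole: 9.9208e-11 J × 6.022e23 mol⁻¹ = 5.9743e+13 J/mol

5.97e+10 kJ/mol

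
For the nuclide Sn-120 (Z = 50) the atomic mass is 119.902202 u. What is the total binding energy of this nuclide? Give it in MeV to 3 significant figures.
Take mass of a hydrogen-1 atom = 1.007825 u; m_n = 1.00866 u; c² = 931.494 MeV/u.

1020 MeV

Z = 50, so N = A − Z = 120 − 50 = 70.
Σm = 50·m(¹H) + 70·m_n = 50.391250 + 70.60620 = 120.997450 u
Δm = 120.997450 − 119.902202 = 1.095248 u
E_B = 1.095248 × 931.494 = 1020.22 MeV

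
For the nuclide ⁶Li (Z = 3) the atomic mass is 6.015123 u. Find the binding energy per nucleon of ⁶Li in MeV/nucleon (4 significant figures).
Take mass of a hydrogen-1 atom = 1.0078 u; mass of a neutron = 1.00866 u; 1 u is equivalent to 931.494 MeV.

Total constituent mass: 3 × 1.0078 + 3 × 1.00866 = 6.04938 u
Δm = 6.04938 − 6.015123 = 0.034257 u
E_B = 0.034257 × 931.494 = 31.9102 MeV
BE/A = 31.9102 MeV / 6 = 5.318 MeV/nucleon

5.318 MeV/nucleon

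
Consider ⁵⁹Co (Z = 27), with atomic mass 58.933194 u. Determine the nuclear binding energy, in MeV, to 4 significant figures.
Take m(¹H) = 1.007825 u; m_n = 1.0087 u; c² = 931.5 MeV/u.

Total constituent mass: 27 × 1.007825 + 32 × 1.0087 = 59.489675 u
Δm = 59.489675 − 58.933194 = 0.556481 u
Binding energy = Δm·c² = 0.556481 × 931.5 MeV/u = 518.362 MeV

518.4 MeV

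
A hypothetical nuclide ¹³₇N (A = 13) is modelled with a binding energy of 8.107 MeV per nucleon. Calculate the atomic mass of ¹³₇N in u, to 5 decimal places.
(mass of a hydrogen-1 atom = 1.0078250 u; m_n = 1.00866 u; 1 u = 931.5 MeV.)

12.99359 u

Total binding energy = 13 × 8.107 = 105.391 MeV
Mass defect = 105.391 MeV / (931.5 MeV/u) = 0.1131412 u
Constituent mass = 7(1.0078250) + 6(1.00866) = 13.1067350 u
Atomic mass = 13.1067350 − 0.1131412 = 12.9935938 u ≈ 12.99359 u (to 5 decimal places)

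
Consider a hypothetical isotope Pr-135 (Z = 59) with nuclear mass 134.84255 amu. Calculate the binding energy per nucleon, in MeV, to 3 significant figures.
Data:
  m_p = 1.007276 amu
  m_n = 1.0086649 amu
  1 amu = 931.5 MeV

With 59 protons and 76 neutrons (A = 135):
Total constituent mass: 59 × 1.007276 + 76 × 1.0086649 = 136.0878164 amu
Δm = 136.0878164 − 134.84255 = 1.2452664 amu
Binding energy = Δm·c² = 1.2452664 × 931.5 MeV/amu = 1159.97 MeV
Per nucleon: 1159.97 / 135 = 8.592 MeV

8.59 MeV/nucleon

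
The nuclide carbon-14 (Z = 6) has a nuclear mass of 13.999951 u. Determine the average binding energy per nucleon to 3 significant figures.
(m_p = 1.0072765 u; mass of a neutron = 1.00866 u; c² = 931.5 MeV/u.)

Total constituent mass: 6 × 1.0072765 + 8 × 1.00866 = 14.1129390 u
Mass defect Δm = 14.1129390 − 13.999951 = 0.1129880 u
Binding energy = Δm·c² = 0.1129880 × 931.5 MeV/u = 105.248 MeV
BE/A = 105.248 MeV / 14 = 7.518 MeV/nucleon

7.52 MeV/nucleon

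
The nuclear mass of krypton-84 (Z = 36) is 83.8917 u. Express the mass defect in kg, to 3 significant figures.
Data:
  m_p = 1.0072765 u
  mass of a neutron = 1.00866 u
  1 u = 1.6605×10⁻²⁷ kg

Mass of separated nucleons = 36(1.0072765) + 48(1.00866) = 36.2619540 + 48.41568 = 84.6776340 u
Δm = 84.6776340 − 83.8917 = 0.7859340 u
In SI units: 0.7859340 u × 1.6605×10⁻²⁷ kg/u = 1.3050e-27 kg

1.31e-27 kg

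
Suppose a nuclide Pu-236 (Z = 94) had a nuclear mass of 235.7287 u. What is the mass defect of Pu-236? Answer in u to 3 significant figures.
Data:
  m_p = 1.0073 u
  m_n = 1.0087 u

2.19 u

Mass of separated nucleons = 94(1.0073) + 142(1.0087) = 94.6862 + 143.2354 = 237.9216 u
Mass defect Δm = 237.9216 − 235.7287 = 2.1929 u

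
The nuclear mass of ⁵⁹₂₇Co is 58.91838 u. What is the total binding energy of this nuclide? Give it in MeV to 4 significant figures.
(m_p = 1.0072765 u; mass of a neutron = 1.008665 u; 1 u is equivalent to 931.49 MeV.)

Mass of separated nucleons = 27(1.0072765) + 32(1.008665) = 27.1964655 + 32.277280 = 59.4737455 u
Δm = 59.4737455 − 58.91838 = 0.5553655 u
E_B = 0.5553655 × 931.49 = 517.317 MeV

517.3 MeV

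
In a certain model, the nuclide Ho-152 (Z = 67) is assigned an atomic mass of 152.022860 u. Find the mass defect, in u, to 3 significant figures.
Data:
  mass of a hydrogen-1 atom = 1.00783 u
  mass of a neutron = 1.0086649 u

Total constituent mass: 67 × 1.00783 + 85 × 1.0086649 = 153.2611265 u
Mass defect Δm = 153.2611265 − 152.022860 = 1.2382665 u

1.24 u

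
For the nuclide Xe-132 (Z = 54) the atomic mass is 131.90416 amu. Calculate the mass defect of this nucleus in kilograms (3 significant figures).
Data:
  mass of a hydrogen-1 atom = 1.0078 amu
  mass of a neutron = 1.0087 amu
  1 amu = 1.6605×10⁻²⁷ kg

1.99e-27 kg

Total constituent mass: 54 × 1.0078 + 78 × 1.0087 = 133.0998 amu
Δm = 133.0998 − 131.90416 = 1.19564 amu
In SI units: 1.19564 amu × 1.6605×10⁻²⁷ kg/amu = 1.9854e-27 kg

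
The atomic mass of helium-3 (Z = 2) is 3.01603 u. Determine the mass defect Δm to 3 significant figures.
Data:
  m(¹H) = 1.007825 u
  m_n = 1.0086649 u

Total constituent mass: 2 × 1.007825 + 1 × 1.0086649 = 3.0243149 u
Mass defect Δm = 3.0243149 − 3.01603 = 0.0082849 u

0.00828 u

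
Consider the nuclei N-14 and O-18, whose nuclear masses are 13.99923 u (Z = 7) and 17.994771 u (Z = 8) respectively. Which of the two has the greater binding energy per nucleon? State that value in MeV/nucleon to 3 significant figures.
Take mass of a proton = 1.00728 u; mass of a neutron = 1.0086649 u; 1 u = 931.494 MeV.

O-18; 7.77 MeV/nucleon

N-14: Σm = 7(1.00728) + 7(1.0086649) = 14.1116143 u; Δm = 0.1123843 u; E_B = 104.69 MeV; E_B/A = 7.478 MeV
O-18: Σm = 8(1.00728) + 10(1.0086649) = 18.1448890 u; Δm = 0.1501180 u; E_B = 139.834 MeV; E_B/A = 7.769 MeV
O-18 has the higher binding energy per nucleon, so it is the more tightly bound nucleus.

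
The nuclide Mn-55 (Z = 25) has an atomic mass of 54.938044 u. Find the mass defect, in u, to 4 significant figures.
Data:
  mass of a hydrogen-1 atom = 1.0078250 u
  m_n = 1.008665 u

Mass of separated nucleons = 25(1.0078250) + 30(1.008665) = 25.1956250 + 30.259950 = 55.4555750 u
Mass defect Δm = 55.4555750 − 54.938044 = 0.5175310 u

0.5175 u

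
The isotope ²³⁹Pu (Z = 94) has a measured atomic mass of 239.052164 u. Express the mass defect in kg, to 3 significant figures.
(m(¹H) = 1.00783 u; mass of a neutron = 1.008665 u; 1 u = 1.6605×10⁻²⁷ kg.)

With 94 protons and 145 neutrons (A = 239):
Σm = 94·m(¹H) + 145·m_n = 94.73602 + 146.256425 = 240.992445 u
The mass defect is 240.992445 − 239.052164 = 1.940281 u.
In SI units: 1.940281 u × 1.6605×10⁻²⁷ kg/u = 3.2218e-27 kg

3.22e-27 kg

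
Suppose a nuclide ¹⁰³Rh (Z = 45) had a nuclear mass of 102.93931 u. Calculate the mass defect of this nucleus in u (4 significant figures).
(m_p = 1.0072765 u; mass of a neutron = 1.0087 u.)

0.8927 u

Total constituent mass: 45 × 1.0072765 + 58 × 1.0087 = 103.8320425 u
Δm = 103.8320425 − 102.93931 = 0.8927325 u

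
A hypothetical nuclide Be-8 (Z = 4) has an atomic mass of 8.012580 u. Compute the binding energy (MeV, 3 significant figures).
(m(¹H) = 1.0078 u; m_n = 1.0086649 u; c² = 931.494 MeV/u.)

49.6 MeV

Mass of separated nucleons = 4(1.0078) + 4(1.0086649) = 4.0312 + 4.0346596 = 8.0658596 u
Δm = 8.0658596 − 8.012580 = 0.0532796 u
Converting to energy: 0.0532796 u × 931.494 MeV/u = 49.6296 MeV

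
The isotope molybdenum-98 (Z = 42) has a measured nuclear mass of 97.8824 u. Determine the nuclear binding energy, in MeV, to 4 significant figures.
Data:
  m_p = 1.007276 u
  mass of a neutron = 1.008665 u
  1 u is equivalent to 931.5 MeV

Mass of separated nucleons = 42(1.007276) + 56(1.008665) = 42.305592 + 56.485240 = 98.790832 u
The mass defect is 98.790832 − 97.8824 = 0.908432 u.
E_B = 0.908432 × 931.5 = 846.204 MeV

846.2 MeV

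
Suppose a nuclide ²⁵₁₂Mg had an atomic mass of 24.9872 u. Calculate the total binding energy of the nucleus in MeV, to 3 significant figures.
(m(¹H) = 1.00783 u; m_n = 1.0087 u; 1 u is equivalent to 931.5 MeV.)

Total constituent mass: 12 × 1.00783 + 13 × 1.0087 = 25.20706 u
Mass defect Δm = 25.20706 − 24.9872 = 0.21986 u
Converting to energy: 0.21986 u × 931.5 MeV/u = 204.800 MeV

205 MeV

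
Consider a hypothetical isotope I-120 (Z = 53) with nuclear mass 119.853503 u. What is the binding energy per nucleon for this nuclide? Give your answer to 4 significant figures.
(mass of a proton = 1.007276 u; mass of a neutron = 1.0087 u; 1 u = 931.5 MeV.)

8.655 MeV/nucleon

Total constituent mass: 53 × 1.007276 + 67 × 1.0087 = 120.968528 u
Δm = 120.968528 − 119.853503 = 1.115025 u
Binding energy = Δm·c² = 1.115025 × 931.5 MeV/u = 1038.65 MeV
BE/A = 1038.65 MeV / 120 = 8.655 MeV/nucleon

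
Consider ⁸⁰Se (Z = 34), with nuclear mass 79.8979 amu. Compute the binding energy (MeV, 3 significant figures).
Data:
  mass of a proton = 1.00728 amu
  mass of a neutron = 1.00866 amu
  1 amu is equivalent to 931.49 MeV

697 MeV

Z = 34, so N = A − Z = 80 − 34 = 46.
Total constituent mass: 34 × 1.00728 + 46 × 1.00866 = 80.64588 amu
Mass defect Δm = 80.64588 − 79.8979 = 0.74798 amu
Binding energy = Δm·c² = 0.74798 × 931.49 MeV/amu = 696.736 MeV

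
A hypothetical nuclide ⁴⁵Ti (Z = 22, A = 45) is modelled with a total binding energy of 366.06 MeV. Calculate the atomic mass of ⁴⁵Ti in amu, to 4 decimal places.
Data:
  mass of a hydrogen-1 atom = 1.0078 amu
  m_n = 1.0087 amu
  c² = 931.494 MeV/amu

Mass defect = 366.06 MeV / (931.494 MeV/amu) = 0.392982 amu
Constituent mass = 22(1.0078) + 23(1.0087) = 45.3717 amu
Atomic mass = 45.3717 − 0.392982 = 44.978718 amu ≈ 44.9787 amu (to 4 decimal places)

44.9787 amu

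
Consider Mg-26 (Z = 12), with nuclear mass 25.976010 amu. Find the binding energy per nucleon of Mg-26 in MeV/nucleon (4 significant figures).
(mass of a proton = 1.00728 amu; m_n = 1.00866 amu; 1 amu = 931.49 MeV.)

8.333 MeV/nucleon

With 12 protons and 14 neutrons (A = 26):
Mass of separated nucleons = 12(1.00728) + 14(1.00866) = 12.08736 + 14.12124 = 26.20860 amu
Mass defect Δm = 26.20860 − 25.976010 = 0.232590 amu
Converting to energy: 0.232590 amu × 931.49 MeV/amu = 216.655 MeV
BE/A = 216.655 MeV / 26 = 8.333 MeV/nucleon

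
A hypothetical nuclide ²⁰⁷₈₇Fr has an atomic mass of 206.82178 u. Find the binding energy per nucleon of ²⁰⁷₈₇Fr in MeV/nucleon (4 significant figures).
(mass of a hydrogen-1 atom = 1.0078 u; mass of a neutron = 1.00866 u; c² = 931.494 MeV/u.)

Z = 87, so N = A − Z = 207 − 87 = 120.
Total constituent mass: 87 × 1.0078 + 120 × 1.00866 = 208.71780 u
Δm = 208.71780 − 206.82178 = 1.89602 u
E_B = 1.89602 × 931.494 = 1766.13 MeV
Per nucleon: 1766.13 / 207 = 8.532 MeV

8.532 MeV/nucleon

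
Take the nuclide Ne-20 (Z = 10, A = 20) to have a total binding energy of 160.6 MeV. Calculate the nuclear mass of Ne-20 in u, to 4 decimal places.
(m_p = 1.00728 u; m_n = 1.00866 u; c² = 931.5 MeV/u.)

Mass defect = 160.6 MeV / (931.5 MeV/u) = 0.172410 u
Constituent mass = 10(1.00728) + 10(1.00866) = 20.15940 u
Nuclear mass = 20.15940 − 0.172410 = 19.986990 u ≈ 19.9870 u (to 4 decimal places)

19.9870 u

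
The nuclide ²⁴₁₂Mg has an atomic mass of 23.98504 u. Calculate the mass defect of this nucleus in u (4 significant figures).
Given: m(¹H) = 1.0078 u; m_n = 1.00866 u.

0.2125 u

The nucleus contains 12 protons and 24 − 12 = 12 neutrons.
Mass of separated nucleons = 12(1.0078) + 12(1.00866) = 12.0936 + 12.10392 = 24.19752 u
The mass defect is 24.19752 − 23.98504 = 0.21248 u.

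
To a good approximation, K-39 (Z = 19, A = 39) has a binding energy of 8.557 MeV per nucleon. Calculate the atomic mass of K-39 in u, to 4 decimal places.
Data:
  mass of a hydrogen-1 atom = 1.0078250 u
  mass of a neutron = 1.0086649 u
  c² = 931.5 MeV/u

38.9637 u

Total binding energy = 39 × 8.557 = 333.723 MeV
Mass defect = 333.723 MeV / (931.5 MeV/u) = 0.358264 u
Constituent mass = 19(1.0078250) + 20(1.0086649) = 39.3219730 u
Atomic mass = 39.3219730 − 0.358264 = 38.9637090 u ≈ 38.9637 u (to 4 decimal places)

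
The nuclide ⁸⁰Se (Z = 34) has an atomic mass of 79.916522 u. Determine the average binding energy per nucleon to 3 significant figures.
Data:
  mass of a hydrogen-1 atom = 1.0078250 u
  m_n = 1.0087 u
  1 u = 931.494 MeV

8.73 MeV/nucleon

Mass of separated nucleons = 34(1.0078250) + 46(1.0087) = 34.2660500 + 46.4002 = 80.6662500 u
The mass defect is 80.6662500 − 79.916522 = 0.7497280 u.
Binding energy = Δm·c² = 0.7497280 × 931.494 MeV/u = 698.367 MeV
Per nucleon: 698.367 / 80 = 8.730 MeV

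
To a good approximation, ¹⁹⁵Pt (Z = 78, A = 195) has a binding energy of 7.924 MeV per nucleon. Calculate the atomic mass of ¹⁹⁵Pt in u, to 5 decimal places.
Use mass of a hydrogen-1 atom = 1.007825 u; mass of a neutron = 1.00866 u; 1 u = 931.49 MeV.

194.96474 u

Total binding energy = 195 × 7.924 = 1545.180 MeV
Mass defect = 1545.180 MeV / (931.49 MeV/u) = 1.6588262 u
Constituent mass = 78(1.007825) + 117(1.00866) = 196.623570 u
Atomic mass = 196.623570 − 1.6588262 = 194.9647438 u ≈ 194.96474 u (to 5 decimal places)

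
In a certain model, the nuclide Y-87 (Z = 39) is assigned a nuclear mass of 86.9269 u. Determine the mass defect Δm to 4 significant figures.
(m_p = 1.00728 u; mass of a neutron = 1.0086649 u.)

0.7729 u

With 39 protons and 48 neutrons (A = 87):
Mass of separated nucleons = 39(1.00728) + 48(1.0086649) = 39.28392 + 48.4159152 = 87.6998352 u
Δm = 87.6998352 − 86.9269 = 0.7729352 u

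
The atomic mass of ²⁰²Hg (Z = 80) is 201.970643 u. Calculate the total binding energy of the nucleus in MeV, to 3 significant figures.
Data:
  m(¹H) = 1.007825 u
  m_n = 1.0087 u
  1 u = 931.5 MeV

The nucleus contains 80 protons and 202 − 80 = 122 neutrons.
Mass of separated nucleons = 80(1.007825) + 122(1.0087) = 80.626000 + 123.0614 = 203.687400 u
The mass defect is 203.687400 − 201.970643 = 1.716757 u.
E_B = 1.716757 × 931.5 = 1599.16 MeV

1600 MeV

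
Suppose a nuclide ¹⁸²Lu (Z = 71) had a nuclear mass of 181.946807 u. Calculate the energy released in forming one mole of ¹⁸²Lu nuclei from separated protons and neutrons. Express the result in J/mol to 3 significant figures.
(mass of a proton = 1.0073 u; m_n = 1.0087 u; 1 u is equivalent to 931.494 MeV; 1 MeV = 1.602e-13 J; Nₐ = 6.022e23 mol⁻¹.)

1.38e+14 J/mol

Total constituent mass: 71 × 1.0073 + 111 × 1.0087 = 183.4840 u
The mass defect is 183.4840 − 181.946807 = 1.537193 u.
Converting to energy: 1.537193 u × 931.494 MeV/u = 1431.89 MeV
Per nucleus in joules: 1431.89 MeV × 1.602e-13 J/MeV = 2.2939e-10 J
Per mole: 2.2939e-10 J × 6.022e23 mol⁻¹ = 1.3814e+14 J/mol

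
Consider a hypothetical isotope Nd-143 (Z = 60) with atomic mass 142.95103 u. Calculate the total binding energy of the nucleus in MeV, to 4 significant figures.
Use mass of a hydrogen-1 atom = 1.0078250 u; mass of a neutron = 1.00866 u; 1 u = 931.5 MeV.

Mass of separated nucleons = 60(1.0078250) + 83(1.00866) = 60.4695000 + 83.71878 = 144.1882800 u
Mass defect Δm = 144.1882800 − 142.95103 = 1.2372500 u
Binding energy = Δm·c² = 1.2372500 × 931.5 MeV/u = 1152.498 MeV

1152 MeV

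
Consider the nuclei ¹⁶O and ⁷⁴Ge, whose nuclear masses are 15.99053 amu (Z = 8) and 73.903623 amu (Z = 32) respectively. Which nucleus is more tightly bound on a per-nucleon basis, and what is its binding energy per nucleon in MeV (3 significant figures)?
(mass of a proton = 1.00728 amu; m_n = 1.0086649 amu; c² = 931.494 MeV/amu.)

¹⁶O: Σm = 8(1.00728) + 8(1.0086649) = 16.1275592 amu; Δm = 0.1370292 amu; E_B = 127.64 MeV; E_B/A = 7.978 MeV
⁷⁴Ge: Σm = 32(1.00728) + 42(1.0086649) = 74.5968858 amu; Δm = 0.6932628 amu; E_B = 645.77 MeV; E_B/A = 8.727 MeV
⁷⁴Ge has the higher binding energy per nucleon, so it is the more tightly bound nucleus.

⁷⁴Ge; 8.73 MeV/nucleon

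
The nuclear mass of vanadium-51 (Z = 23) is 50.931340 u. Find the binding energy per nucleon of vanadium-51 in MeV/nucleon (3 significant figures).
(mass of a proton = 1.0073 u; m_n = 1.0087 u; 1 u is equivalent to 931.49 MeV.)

8.77 MeV/nucleon

Z = 23, so N = A − Z = 51 − 23 = 28.
Σm = 23·m_p + 28·m_n = 23.1679 + 28.2436 = 51.4115 u
The mass defect is 51.4115 − 50.931340 = 0.480160 u.
E_B = 0.480160 × 931.49 = 447.264 MeV
BE/A = 447.264 MeV / 51 = 8.770 MeV/nucleon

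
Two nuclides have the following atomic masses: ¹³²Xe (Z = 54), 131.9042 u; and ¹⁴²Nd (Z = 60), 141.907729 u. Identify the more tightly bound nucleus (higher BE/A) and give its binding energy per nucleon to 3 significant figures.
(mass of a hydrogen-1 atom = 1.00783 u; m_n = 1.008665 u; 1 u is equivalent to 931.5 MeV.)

¹³²Xe: Σm = 54(1.00783) + 78(1.008665) = 133.098690 u; Δm = 1.194490 u; E_B = 1112.67 MeV; E_B/A = 8.429 MeV
¹⁴²Nd: Σm = 60(1.00783) + 82(1.008665) = 143.180330 u; Δm = 1.272601 u; E_B = 1185.4 MeV; E_B/A = 8.348 MeV
¹³²Xe has the higher binding energy per nucleon, so it is the more tightly bound nucleus.

¹³²Xe; 8.43 MeV/nucleon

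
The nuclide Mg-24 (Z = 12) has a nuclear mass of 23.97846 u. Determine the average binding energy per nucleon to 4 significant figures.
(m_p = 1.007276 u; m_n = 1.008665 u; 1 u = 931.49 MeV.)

8.260 MeV/nucleon

Total constituent mass: 12 × 1.007276 + 12 × 1.008665 = 24.191292 u
Mass defect Δm = 24.191292 − 23.97846 = 0.212832 u
Converting to energy: 0.212832 u × 931.49 MeV/u = 198.251 MeV
BE/A = 198.251 MeV / 24 = 8.260 MeV/nucleon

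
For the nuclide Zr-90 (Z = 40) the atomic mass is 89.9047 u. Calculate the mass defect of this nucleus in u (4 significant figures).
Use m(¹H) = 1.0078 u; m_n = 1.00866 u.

Mass of separated nucleons = 40(1.0078) + 50(1.00866) = 40.3120 + 50.43300 = 90.74500 u
The mass defect is 90.74500 − 89.9047 = 0.84030 u.

0.8403 u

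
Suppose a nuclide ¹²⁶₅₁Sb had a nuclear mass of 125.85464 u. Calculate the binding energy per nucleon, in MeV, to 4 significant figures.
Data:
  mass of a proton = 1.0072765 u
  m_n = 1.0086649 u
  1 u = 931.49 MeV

8.622 MeV/nucleon

With 51 protons and 75 neutrons (A = 126):
Mass of separated nucleons = 51(1.0072765) + 75(1.0086649) = 51.3711015 + 75.6498675 = 127.0209690 u
Mass defect Δm = 127.0209690 − 125.85464 = 1.1663290 u
Binding energy = Δm·c² = 1.1663290 × 931.49 MeV/u = 1086.42 MeV
BE/A = 1086.42 MeV / 126 = 8.622 MeV/nucleon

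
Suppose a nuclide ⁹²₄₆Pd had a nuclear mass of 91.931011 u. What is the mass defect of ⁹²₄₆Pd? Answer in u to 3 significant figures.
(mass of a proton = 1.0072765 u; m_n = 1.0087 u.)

0.804 u

The nucleus contains 46 protons and 92 − 46 = 46 neutrons.
Total constituent mass: 46 × 1.0072765 + 46 × 1.0087 = 92.7349190 u
Δm = 92.7349190 − 91.931011 = 0.8039080 u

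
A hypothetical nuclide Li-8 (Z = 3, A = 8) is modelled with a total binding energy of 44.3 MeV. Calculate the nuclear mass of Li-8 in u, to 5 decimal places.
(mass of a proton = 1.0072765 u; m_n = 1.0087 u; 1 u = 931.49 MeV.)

8.01777 u

Mass defect = 44.3 MeV / (931.49 MeV/u) = 0.0475582 u
Constituent mass = 3(1.0072765) + 5(1.0087) = 8.0653295 u
Nuclear mass = 8.0653295 − 0.0475582 = 8.0177713 u ≈ 8.01777 u (to 5 decimal places)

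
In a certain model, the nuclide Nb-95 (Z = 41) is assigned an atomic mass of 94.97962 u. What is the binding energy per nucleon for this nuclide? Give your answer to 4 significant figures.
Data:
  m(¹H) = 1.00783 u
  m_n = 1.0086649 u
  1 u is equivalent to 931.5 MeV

7.936 MeV/nucleon

Z = 41, so N = A − Z = 95 − 41 = 54.
Total constituent mass: 41 × 1.00783 + 54 × 1.0086649 = 95.7889346 u
Mass defect Δm = 95.7889346 − 94.97962 = 0.8093146 u
Binding energy = Δm·c² = 0.8093146 × 931.5 MeV/u = 753.877 MeV
Per nucleon: 753.877 / 95 = 7.936 MeV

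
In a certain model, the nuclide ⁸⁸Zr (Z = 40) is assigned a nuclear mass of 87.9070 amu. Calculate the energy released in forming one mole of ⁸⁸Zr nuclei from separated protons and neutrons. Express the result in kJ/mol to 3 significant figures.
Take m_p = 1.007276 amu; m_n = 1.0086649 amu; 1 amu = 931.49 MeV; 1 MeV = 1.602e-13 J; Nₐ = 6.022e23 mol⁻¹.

Z = 40, so N = A − Z = 88 − 40 = 48.
Σm = 40·m_p + 48·m_n = 40.291040 + 48.4159152 = 88.7069552 amu
Mass defect Δm = 88.7069552 − 87.9070 = 0.7999552 amu
E_B = 0.7999552 × 931.49 = 745.150 MeV
Per nucleus in joules: 745.150 MeV × 1.602e-13 J/MeV = 1.1937e-10 J
Per mole: 1.1937e-10 J × 6.022e23 mol⁻¹ = 7.1885e+13 J/mol

7.19e+10 kJ/mol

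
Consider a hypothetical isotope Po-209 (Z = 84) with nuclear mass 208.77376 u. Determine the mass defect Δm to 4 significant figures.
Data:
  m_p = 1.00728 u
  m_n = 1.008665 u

1.921 u

With 84 protons and 125 neutrons (A = 209):
Mass of separated nucleons = 84(1.00728) + 125(1.008665) = 84.61152 + 126.083125 = 210.694645 u
Mass defect Δm = 210.694645 − 208.77376 = 1.920885 u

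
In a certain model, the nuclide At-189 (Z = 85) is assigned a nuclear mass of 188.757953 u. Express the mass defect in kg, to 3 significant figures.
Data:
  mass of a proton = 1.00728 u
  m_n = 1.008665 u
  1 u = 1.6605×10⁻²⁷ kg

Mass of separated nucleons = 85(1.00728) + 104(1.008665) = 85.61880 + 104.901160 = 190.519960 u
The mass defect is 190.519960 − 188.757953 = 1.762007 u.
In SI units: 1.762007 u × 1.6605×10⁻²⁷ kg/u = 2.9258e-27 kg

2.93e-27 kg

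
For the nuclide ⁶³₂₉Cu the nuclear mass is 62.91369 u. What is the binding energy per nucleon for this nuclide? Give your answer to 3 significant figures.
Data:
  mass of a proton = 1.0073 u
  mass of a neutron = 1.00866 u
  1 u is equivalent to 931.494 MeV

8.76 MeV/nucleon

Z = 29, so N = A − Z = 63 − 29 = 34.
Σm = 29·m_p + 34·m_n = 29.2117 + 34.29444 = 63.50614 u
The mass defect is 63.50614 − 62.91369 = 0.59245 u.
E_B = 0.59245 × 931.494 = 551.864 MeV
Dividing by A = 63 gives 8.760 MeV per nucleon.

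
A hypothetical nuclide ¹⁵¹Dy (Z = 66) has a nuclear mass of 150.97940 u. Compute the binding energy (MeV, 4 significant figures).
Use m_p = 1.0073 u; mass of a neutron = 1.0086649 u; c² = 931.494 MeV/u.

With 66 protons and 85 neutrons (A = 151):
Mass of separated nucleons = 66(1.0073) + 85(1.0086649) = 66.4818 + 85.7365165 = 152.2183165 u
Δm = 152.2183165 − 150.97940 = 1.2389165 u
Binding energy = Δm·c² = 1.2389165 × 931.494 MeV/u = 1154.04 MeV

1154 MeV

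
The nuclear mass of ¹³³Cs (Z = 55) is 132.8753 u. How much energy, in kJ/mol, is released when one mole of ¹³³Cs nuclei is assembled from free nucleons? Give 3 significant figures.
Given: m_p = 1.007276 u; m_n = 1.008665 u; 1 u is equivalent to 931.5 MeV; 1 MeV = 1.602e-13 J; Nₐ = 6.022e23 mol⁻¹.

Total constituent mass: 55 × 1.007276 + 78 × 1.008665 = 134.076050 u
Δm = 134.076050 − 132.8753 = 1.200750 u
Converting to energy: 1.200750 u × 931.5 MeV/u = 1118.50 MeV
Per nucleus in joules: 1118.50 MeV × 1.602e-13 J/MeV = 1.7918e-10 J
Per mole: 1.7918e-10 J × 6.022e23 mol⁻¹ = 1.0790e+14 J/mol

1.08e+11 kJ/mol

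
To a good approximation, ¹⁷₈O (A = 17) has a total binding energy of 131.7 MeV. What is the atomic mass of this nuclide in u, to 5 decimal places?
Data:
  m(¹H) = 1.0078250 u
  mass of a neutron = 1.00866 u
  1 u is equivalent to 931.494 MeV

Mass defect = 131.7 MeV / (931.494 MeV/u) = 0.1413858 u
Constituent mass = 8(1.0078250) + 9(1.00866) = 17.1405400 u
Atomic mass = 17.1405400 − 0.1413858 = 16.9991542 u ≈ 16.99915 u (to 5 decimal places)

16.99915 u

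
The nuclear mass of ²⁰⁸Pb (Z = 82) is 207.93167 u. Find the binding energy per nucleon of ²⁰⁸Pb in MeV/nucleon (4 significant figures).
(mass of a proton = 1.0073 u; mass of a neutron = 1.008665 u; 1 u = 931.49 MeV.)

Total constituent mass: 82 × 1.0073 + 126 × 1.008665 = 209.690390 u
Δm = 209.690390 − 207.93167 = 1.758720 u
Binding energy = Δm·c² = 1.758720 × 931.49 MeV/u = 1638.23 MeV
BE/A = 1638.23 MeV / 208 = 7.876 MeV/nucleon

7.876 MeV/nucleon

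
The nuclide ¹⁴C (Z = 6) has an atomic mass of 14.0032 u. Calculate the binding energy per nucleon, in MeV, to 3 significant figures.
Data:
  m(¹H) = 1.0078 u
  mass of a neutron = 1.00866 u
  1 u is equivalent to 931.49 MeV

The nucleus contains 6 protons and 14 − 6 = 8 neutrons.
Σm = 6·m(¹H) + 8·m_n = 6.0468 + 8.06928 = 14.11608 u
Δm = 14.11608 − 14.0032 = 0.11288 u
E_B = 0.11288 × 931.49 = 105.1466 MeV
Per nucleon: 105.1466 / 14 = 7.510 MeV

7.51 MeV/nucleon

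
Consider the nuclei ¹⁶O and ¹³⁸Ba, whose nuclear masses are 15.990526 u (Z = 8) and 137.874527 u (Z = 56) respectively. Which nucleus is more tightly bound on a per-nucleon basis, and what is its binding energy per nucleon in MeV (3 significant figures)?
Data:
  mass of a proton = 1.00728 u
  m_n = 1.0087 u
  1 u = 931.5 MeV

¹⁶O: Σm = 8(1.00728) + 8(1.0087) = 16.12784 u; Δm = 0.137314 u; E_B = 127.91 MeV; E_B/A = 7.994 MeV
¹³⁸Ba: Σm = 56(1.00728) + 82(1.0087) = 139.12108 u; Δm = 1.246553 u; E_B = 1161.2 MeV; E_B/A = 8.414 MeV
¹³⁸Ba has the higher binding energy per nucleon, so it is the more tightly bound nucleus.

¹³⁸Ba; 8.41 MeV/nucleon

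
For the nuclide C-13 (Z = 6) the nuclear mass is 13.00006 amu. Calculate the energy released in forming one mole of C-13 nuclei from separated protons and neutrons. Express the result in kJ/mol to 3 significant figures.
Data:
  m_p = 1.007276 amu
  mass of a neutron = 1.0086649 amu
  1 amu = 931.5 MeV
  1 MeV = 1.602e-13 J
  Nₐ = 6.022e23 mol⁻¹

Mass of separated nucleons = 6(1.007276) + 7(1.0086649) = 6.043656 + 7.0606543 = 13.1043103 amu
Δm = 13.1043103 − 13.00006 = 0.1042503 amu
E_B = 0.1042503 × 931.5 = 97.1092 MeV
Per nucleus in joules: 97.1092 MeV × 1.602e-13 J/MeV = 1.5557e-11 J
Per mole: 1.5557e-11 J × 6.022e23 mol⁻¹ = 9.3684e+12 J/mol

9.37e+09 kJ/mol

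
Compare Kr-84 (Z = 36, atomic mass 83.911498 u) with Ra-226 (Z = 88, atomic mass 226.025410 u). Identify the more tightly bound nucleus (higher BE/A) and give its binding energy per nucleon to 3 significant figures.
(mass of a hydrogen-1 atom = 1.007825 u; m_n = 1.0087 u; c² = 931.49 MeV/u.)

Kr-84: Σm = 36(1.007825) + 48(1.0087) = 84.699300 u; Δm = 0.787802 u; E_B = 733.83 MeV; E_B/A = 8.736 MeV
Ra-226: Σm = 88(1.007825) + 138(1.0087) = 227.889200 u; Δm = 1.863790 u; E_B = 1736.1 MeV; E_B/A = 7.682 MeV
Kr-84 has the higher binding energy per nucleon, so it is the more tightly bound nucleus.

Kr-84; 8.74 MeV/nucleon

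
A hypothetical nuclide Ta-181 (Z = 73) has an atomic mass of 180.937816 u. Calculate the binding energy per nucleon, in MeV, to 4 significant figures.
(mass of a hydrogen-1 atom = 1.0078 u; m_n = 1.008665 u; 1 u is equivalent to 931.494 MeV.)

The nucleus contains 73 protons and 181 − 73 = 108 neutrons.
Mass of separated nucleons = 73(1.0078) + 108(1.008665) = 73.5694 + 108.935820 = 182.505220 u
Δm = 182.505220 − 180.937816 = 1.567404 u
Binding energy = Δm·c² = 1.567404 × 931.494 MeV/u = 1460.03 MeV
BE/A = 1460.03 MeV / 181 = 8.066 MeV/nucleon

8.066 MeV/nucleon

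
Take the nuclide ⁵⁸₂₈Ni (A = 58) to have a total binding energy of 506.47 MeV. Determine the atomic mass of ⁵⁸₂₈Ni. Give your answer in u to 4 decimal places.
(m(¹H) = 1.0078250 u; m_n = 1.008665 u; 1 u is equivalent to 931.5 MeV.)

Mass defect = 506.47 MeV / (931.5 MeV/u) = 0.543714 u
Constituent mass = 28(1.0078250) + 30(1.008665) = 58.4790500 u
Atomic mass = 58.4790500 − 0.543714 = 57.9353360 u ≈ 57.9353 u (to 4 decimal places)

57.9353 u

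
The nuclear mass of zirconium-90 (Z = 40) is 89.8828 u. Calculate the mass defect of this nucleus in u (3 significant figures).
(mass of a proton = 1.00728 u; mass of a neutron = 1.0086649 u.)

With 40 protons and 50 neutrons (A = 90):
Total constituent mass: 40 × 1.00728 + 50 × 1.0086649 = 90.7244450 u
Mass defect Δm = 90.7244450 − 89.8828 = 0.8416450 u

0.842 u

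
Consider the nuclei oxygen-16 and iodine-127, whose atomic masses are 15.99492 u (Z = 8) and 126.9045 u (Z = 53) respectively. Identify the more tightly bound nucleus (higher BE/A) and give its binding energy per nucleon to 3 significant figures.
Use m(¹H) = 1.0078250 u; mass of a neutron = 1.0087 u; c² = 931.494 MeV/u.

iodine-127; 8.46 MeV/nucleon

oxygen-16: Σm = 8(1.0078250) + 8(1.0087) = 16.1322000 u; Δm = 0.1372800 u; E_B = 127.875 MeV; E_B/A = 7.992 MeV
iodine-127: Σm = 53(1.0078250) + 74(1.0087) = 128.0585250 u; Δm = 1.1540250 u; E_B = 1074.97 MeV; E_B/A = 8.464 MeV
iodine-127 has the higher binding energy per nucleon, so it is the more tightly bound nucleus.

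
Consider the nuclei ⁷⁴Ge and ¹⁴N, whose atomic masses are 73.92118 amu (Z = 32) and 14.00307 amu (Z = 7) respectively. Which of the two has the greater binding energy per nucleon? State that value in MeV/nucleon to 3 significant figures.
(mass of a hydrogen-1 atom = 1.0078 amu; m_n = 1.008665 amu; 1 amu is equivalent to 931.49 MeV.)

⁷⁴Ge; 8.72 MeV/nucleon

⁷⁴Ge: Σm = 32(1.0078) + 42(1.008665) = 74.613530 amu; Δm = 0.692350 amu; E_B = 644.92 MeV; E_B/A = 8.715 MeV
¹⁴N: Σm = 7(1.0078) + 7(1.008665) = 14.115255 amu; Δm = 0.112185 amu; E_B = 104.50 MeV; E_B/A = 7.464 MeV
⁷⁴Ge has the higher binding energy per nucleon, so it is the more tightly bound nucleus.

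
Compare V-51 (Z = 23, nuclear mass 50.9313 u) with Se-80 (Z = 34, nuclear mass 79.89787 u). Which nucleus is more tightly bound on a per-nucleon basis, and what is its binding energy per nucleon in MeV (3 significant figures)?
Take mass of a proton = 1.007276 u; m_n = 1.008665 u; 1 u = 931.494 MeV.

V-51: Σm = 23(1.007276) + 28(1.008665) = 51.409968 u; Δm = 0.478668 u; E_B = 445.88 MeV; E_B/A = 8.743 MeV
Se-80: Σm = 34(1.007276) + 46(1.008665) = 80.645974 u; Δm = 0.748104 u; E_B = 696.85 MeV; E_B/A = 8.711 MeV
V-51 has the higher binding energy per nucleon, so it is the more tightly bound nucleus.

V-51; 8.74 MeV/nucleon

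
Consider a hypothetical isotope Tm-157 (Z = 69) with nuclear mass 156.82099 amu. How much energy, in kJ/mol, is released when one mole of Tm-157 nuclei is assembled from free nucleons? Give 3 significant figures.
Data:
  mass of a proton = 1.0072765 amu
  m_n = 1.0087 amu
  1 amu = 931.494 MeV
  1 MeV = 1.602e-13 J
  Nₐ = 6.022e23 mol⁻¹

With 69 protons and 88 neutrons (A = 157):
Σm = 69·m_p + 88·m_n = 69.5020785 + 88.7656 = 158.2676785 amu
The mass defect is 158.2676785 − 156.82099 = 1.4466885 amu.
Converting to energy: 1.4466885 amu × 931.494 MeV/amu = 1347.58 MeV
Per nucleus in joules: 1347.58 MeV × 1.602e-13 J/MeV = 2.1588e-10 J
Per mole: 2.1588e-10 J × 6.022e23 mol⁻¹ = 1.3000e+14 J/mol

1.30e+11 kJ/mol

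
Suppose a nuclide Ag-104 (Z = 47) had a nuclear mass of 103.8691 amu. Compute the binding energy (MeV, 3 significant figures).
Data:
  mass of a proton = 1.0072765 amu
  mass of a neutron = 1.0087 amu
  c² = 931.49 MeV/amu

902 MeV

Z = 47, so N = A − Z = 104 − 47 = 57.
Total constituent mass: 47 × 1.0072765 + 57 × 1.0087 = 104.8378955 amu
The mass defect is 104.8378955 − 103.8691 = 0.9687955 amu.
Binding energy = Δm·c² = 0.9687955 × 931.49 MeV/amu = 902.423 MeV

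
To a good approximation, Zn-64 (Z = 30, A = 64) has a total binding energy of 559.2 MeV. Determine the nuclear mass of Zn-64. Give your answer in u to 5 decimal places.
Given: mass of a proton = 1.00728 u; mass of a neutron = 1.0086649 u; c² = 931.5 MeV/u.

63.91268 u

Mass defect = 559.2 MeV / (931.5 MeV/u) = 0.6003221 u
Constituent mass = 30(1.00728) + 34(1.0086649) = 64.5130066 u
Nuclear mass = 64.5130066 − 0.6003221 = 63.9126845 u ≈ 63.91268 u (to 5 decimal places)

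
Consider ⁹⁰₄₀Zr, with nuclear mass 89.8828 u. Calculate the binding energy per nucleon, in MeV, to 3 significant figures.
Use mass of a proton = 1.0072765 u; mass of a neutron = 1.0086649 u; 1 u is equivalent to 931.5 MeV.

The nucleus contains 40 protons and 90 − 40 = 50 neutrons.
Mass of separated nucleons = 40(1.0072765) + 50(1.0086649) = 40.2910600 + 50.4332450 = 90.7243050 u
The mass defect is 90.7243050 − 89.8828 = 0.8415050 u.
Binding energy = Δm·c² = 0.8415050 × 931.5 MeV/u = 783.862 MeV
BE/A = 783.862 MeV / 90 = 8.710 MeV/nucleon

8.71 MeV/nucleon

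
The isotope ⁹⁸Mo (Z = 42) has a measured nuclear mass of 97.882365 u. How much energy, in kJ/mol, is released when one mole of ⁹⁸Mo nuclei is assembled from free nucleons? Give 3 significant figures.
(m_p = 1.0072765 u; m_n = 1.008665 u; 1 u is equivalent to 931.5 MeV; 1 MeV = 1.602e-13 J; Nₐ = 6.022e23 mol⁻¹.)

Total constituent mass: 42 × 1.0072765 + 56 × 1.008665 = 98.7908530 u
The mass defect is 98.7908530 − 97.882365 = 0.9084880 u.
Converting to energy: 0.9084880 u × 931.5 MeV/u = 846.257 MeV
Per nucleus in joules: 846.257 MeV × 1.602e-13 J/MeV = 1.3557e-10 J
Per mole: 1.3557e-10 J × 6.022e23 mol⁻¹ = 8.1640e+13 J/mol

8.16e+10 kJ/mol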